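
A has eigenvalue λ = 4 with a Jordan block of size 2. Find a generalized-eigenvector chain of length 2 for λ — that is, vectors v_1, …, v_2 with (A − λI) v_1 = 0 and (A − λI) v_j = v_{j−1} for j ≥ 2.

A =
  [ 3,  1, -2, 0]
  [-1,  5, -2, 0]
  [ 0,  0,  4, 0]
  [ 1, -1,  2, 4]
A Jordan chain for λ = 4 of length 2:
v_1 = (-1, -1, 0, 1)ᵀ
v_2 = (1, 0, 0, 0)ᵀ

Let N = A − (4)·I. We want v_2 with N^2 v_2 = 0 but N^1 v_2 ≠ 0; then v_{j-1} := N · v_j for j = 2, …, 2.

Pick v_2 = (1, 0, 0, 0)ᵀ.
Then v_1 = N · v_2 = (-1, -1, 0, 1)ᵀ.

Sanity check: (A − (4)·I) v_1 = (0, 0, 0, 0)ᵀ = 0. ✓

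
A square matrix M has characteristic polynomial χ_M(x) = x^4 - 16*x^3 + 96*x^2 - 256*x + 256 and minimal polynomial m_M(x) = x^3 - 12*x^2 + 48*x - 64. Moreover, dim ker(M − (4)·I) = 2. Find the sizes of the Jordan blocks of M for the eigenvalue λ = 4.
Block sizes for λ = 4: [3, 1]

Step 1 — from the characteristic polynomial, algebraic multiplicity of λ = 4 is 4. From dim ker(M − (4)·I) = 2, there are exactly 2 Jordan blocks for λ = 4.
Step 2 — from the minimal polynomial, the factor (x − 4)^3 tells us the largest block for λ = 4 has size 3.
Step 3 — with total size 4, 2 blocks, and largest block 3, the block sizes (in nonincreasing order) are [3, 1].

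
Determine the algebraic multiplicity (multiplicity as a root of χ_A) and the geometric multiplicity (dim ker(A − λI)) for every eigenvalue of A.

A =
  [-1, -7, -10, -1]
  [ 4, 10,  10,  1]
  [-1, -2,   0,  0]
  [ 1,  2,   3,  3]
λ = 3: alg = 4, geom = 2

Step 1 — factor the characteristic polynomial to read off the algebraic multiplicities:
  χ_A(x) = (x - 3)^4

Step 2 — compute geometric multiplicities via the rank-nullity identity g(λ) = n − rank(A − λI):
  rank(A − (3)·I) = 2, so dim ker(A − (3)·I) = n − 2 = 2

Summary:
  λ = 3: algebraic multiplicity = 4, geometric multiplicity = 2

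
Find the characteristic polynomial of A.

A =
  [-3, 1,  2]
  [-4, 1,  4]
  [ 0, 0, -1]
x^3 + 3*x^2 + 3*x + 1

Expanding det(x·I − A) (e.g. by cofactor expansion or by noting that A is similar to its Jordan form J, which has the same characteristic polynomial as A) gives
  χ_A(x) = x^3 + 3*x^2 + 3*x + 1
which factors as (x + 1)^3. The eigenvalues (with algebraic multiplicities) are λ = -1 with multiplicity 3.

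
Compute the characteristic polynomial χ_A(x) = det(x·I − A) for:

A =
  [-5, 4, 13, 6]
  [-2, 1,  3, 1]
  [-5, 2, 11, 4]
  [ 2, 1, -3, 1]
x^4 - 8*x^3 + 24*x^2 - 32*x + 16

Expanding det(x·I − A) (e.g. by cofactor expansion or by noting that A is similar to its Jordan form J, which has the same characteristic polynomial as A) gives
  χ_A(x) = x^4 - 8*x^3 + 24*x^2 - 32*x + 16
which factors as (x - 2)^4. The eigenvalues (with algebraic multiplicities) are λ = 2 with multiplicity 4.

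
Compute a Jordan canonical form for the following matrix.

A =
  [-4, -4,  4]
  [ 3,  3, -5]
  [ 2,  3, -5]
J_3(-2)

The characteristic polynomial is
  det(x·I − A) = x^3 + 6*x^2 + 12*x + 8 = (x + 2)^3

Eigenvalues and multiplicities (the geometric multiplicity of λ is n − rank(A − λI), which equals the number of Jordan blocks for λ):
  λ = -2: algebraic multiplicity = 3, geometric multiplicity = 1

Determining the block sizes for each eigenvalue:
  λ = -2: one block (gm = 1), so the single block has size am = 3 → block sizes [3]

Assembling the blocks gives a Jordan form
J =
  [-2,  1,  0]
  [ 0, -2,  1]
  [ 0,  0, -2]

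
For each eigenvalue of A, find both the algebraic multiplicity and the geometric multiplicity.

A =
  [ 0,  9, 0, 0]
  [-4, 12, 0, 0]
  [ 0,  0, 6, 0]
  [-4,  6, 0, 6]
λ = 6: alg = 4, geom = 3

Step 1 — factor the characteristic polynomial to read off the algebraic multiplicities:
  χ_A(x) = (x - 6)^4

Step 2 — compute geometric multiplicities via the rank-nullity identity g(λ) = n − rank(A − λI):
  rank(A − (6)·I) = 1, so dim ker(A − (6)·I) = n − 1 = 3

Summary:
  λ = 6: algebraic multiplicity = 4, geometric multiplicity = 3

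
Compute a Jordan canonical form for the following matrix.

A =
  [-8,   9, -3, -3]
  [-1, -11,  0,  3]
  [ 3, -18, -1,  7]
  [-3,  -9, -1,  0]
J_2(-5) ⊕ J_2(-5)

The characteristic polynomial is
  det(x·I − A) = x^4 + 20*x^3 + 150*x^2 + 500*x + 625 = (x + 5)^4

Eigenvalues and multiplicities (the geometric multiplicity of λ is n − rank(A − λI), which equals the number of Jordan blocks for λ):
  λ = -5: algebraic multiplicity = 4, geometric multiplicity = 2

Determining the block sizes for each eigenvalue:
  λ = -5: with am = 4 and gm = 2, the partition is not yet determined (e.g. several partitions of 4 into 2 parts exist). Let N = A − (-5)·I. Computing rank(N^1) = 2, rank(N^2) = 0; the number of blocks of size ≥ j is rank(N^{j−1}) − rank(N^j), giving [2, 2]. So we have 2 block(s) of size 2 → block sizes [2, 2]

Assembling the blocks gives a Jordan form
J =
  [-5,  1,  0,  0]
  [ 0, -5,  0,  0]
  [ 0,  0, -5,  1]
  [ 0,  0,  0, -5]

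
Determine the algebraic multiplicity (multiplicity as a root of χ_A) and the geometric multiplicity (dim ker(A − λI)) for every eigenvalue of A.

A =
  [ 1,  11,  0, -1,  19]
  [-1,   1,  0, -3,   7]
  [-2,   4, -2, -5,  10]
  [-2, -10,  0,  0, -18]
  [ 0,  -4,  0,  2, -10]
λ = -2: alg = 5, geom = 3

Step 1 — factor the characteristic polynomial to read off the algebraic multiplicities:
  χ_A(x) = (x + 2)^5

Step 2 — compute geometric multiplicities via the rank-nullity identity g(λ) = n − rank(A − λI):
  rank(A − (-2)·I) = 2, so dim ker(A − (-2)·I) = n − 2 = 3

Summary:
  λ = -2: algebraic multiplicity = 5, geometric multiplicity = 3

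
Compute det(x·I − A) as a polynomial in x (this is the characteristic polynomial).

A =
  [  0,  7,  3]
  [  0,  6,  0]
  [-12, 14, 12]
x^3 - 18*x^2 + 108*x - 216

Expanding det(x·I − A) (e.g. by cofactor expansion or by noting that A is similar to its Jordan form J, which has the same characteristic polynomial as A) gives
  χ_A(x) = x^3 - 18*x^2 + 108*x - 216
which factors as (x - 6)^3. The eigenvalues (with algebraic multiplicities) are λ = 6 with multiplicity 3.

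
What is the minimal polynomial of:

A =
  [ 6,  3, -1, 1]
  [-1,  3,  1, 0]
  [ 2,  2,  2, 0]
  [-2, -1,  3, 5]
x^3 - 12*x^2 + 48*x - 64

The characteristic polynomial is χ_A(x) = (x - 4)^4, so the eigenvalues are known. The minimal polynomial is
  m_A(x) = Π_λ (x − λ)^{k_λ}
where k_λ is the size of the *largest* Jordan block for λ (equivalently, the smallest k with (A − λI)^k v = 0 for every generalised eigenvector v of λ).

  λ = 4: largest Jordan block has size 3, contributing (x − 4)^3

So m_A(x) = (x - 4)^3 = x^3 - 12*x^2 + 48*x - 64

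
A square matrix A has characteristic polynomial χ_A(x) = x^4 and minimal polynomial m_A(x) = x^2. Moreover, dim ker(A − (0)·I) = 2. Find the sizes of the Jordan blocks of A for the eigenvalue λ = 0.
Block sizes for λ = 0: [2, 2]

Step 1 — from the characteristic polynomial, algebraic multiplicity of λ = 0 is 4. From dim ker(A − (0)·I) = 2, there are exactly 2 Jordan blocks for λ = 0.
Step 2 — from the minimal polynomial, the factor (x − 0)^2 tells us the largest block for λ = 0 has size 2.
Step 3 — with total size 4, 2 blocks, and largest block 2, the block sizes (in nonincreasing order) are [2, 2].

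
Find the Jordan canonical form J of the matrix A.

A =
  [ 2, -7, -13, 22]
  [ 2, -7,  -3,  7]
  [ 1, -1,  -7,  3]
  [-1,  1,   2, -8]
J_2(-5) ⊕ J_2(-5)

The characteristic polynomial is
  det(x·I − A) = x^4 + 20*x^3 + 150*x^2 + 500*x + 625 = (x + 5)^4

Eigenvalues and multiplicities (the geometric multiplicity of λ is n − rank(A − λI), which equals the number of Jordan blocks for λ):
  λ = -5: algebraic multiplicity = 4, geometric multiplicity = 2

Determining the block sizes for each eigenvalue:
  λ = -5: with am = 4 and gm = 2, the partition is not yet determined (e.g. several partitions of 4 into 2 parts exist). Let N = A − (-5)·I. Computing rank(N^1) = 2, rank(N^2) = 0; the number of blocks of size ≥ j is rank(N^{j−1}) − rank(N^j), giving [2, 2]. So we have 2 block(s) of size 2 → block sizes [2, 2]

Assembling the blocks gives a Jordan form
J =
  [-5,  1,  0,  0]
  [ 0, -5,  0,  0]
  [ 0,  0, -5,  1]
  [ 0,  0,  0, -5]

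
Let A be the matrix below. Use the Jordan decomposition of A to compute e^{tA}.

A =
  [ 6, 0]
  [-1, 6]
e^{tA} =
  [exp(6*t), 0]
  [-t*exp(6*t), exp(6*t)]

Strategy: write A = P · J · P⁻¹ where J is a Jordan canonical form, so e^{tA} = P · e^{tJ} · P⁻¹, and e^{tJ} can be computed block-by-block.

A has Jordan form
J =
  [6, 1]
  [0, 6]
(up to reordering of blocks).

Per-block formulas:
  For a 2×2 Jordan block J_2(6): exp(t · J_2(6)) = e^(6t)·(I + t·N), where N is the 2×2 nilpotent shift.

After assembling e^{tJ} and conjugating by P, we get:

e^{tA} =
  [exp(6*t), 0]
  [-t*exp(6*t), exp(6*t)]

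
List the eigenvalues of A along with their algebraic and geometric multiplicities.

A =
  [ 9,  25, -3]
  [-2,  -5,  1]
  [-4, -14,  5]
λ = 3: alg = 3, geom = 1

Step 1 — factor the characteristic polynomial to read off the algebraic multiplicities:
  χ_A(x) = (x - 3)^3

Step 2 — compute geometric multiplicities via the rank-nullity identity g(λ) = n − rank(A − λI):
  rank(A − (3)·I) = 2, so dim ker(A − (3)·I) = n − 2 = 1

Summary:
  λ = 3: algebraic multiplicity = 3, geometric multiplicity = 1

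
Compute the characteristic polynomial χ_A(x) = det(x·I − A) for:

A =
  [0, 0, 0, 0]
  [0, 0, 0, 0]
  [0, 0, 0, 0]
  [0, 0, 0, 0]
x^4

Expanding det(x·I − A) (e.g. by cofactor expansion or by noting that A is similar to its Jordan form J, which has the same characteristic polynomial as A) gives
  χ_A(x) = x^4
which factors as x^4. The eigenvalues (with algebraic multiplicities) are λ = 0 with multiplicity 4.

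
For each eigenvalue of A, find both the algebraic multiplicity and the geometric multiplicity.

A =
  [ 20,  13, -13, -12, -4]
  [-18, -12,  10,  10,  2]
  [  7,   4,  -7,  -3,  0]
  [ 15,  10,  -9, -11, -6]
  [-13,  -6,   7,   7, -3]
λ = -4: alg = 1, geom = 1; λ = -3: alg = 3, geom = 1; λ = 0: alg = 1, geom = 1

Step 1 — factor the characteristic polynomial to read off the algebraic multiplicities:
  χ_A(x) = x*(x + 3)^3*(x + 4)

Step 2 — compute geometric multiplicities via the rank-nullity identity g(λ) = n − rank(A − λI):
  rank(A − (-4)·I) = 4, so dim ker(A − (-4)·I) = n − 4 = 1
  rank(A − (-3)·I) = 4, so dim ker(A − (-3)·I) = n − 4 = 1
  rank(A − (0)·I) = 4, so dim ker(A − (0)·I) = n − 4 = 1

Summary:
  λ = -4: algebraic multiplicity = 1, geometric multiplicity = 1
  λ = -3: algebraic multiplicity = 3, geometric multiplicity = 1
  λ = 0: algebraic multiplicity = 1, geometric multiplicity = 1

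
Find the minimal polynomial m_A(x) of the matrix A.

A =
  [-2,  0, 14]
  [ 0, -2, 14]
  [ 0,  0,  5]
x^2 - 3*x - 10

The characteristic polynomial is χ_A(x) = (x - 5)*(x + 2)^2, so the eigenvalues are known. The minimal polynomial is
  m_A(x) = Π_λ (x − λ)^{k_λ}
where k_λ is the size of the *largest* Jordan block for λ (equivalently, the smallest k with (A − λI)^k v = 0 for every generalised eigenvector v of λ).

  λ = -2: largest Jordan block has size 1, contributing (x + 2)
  λ = 5: largest Jordan block has size 1, contributing (x − 5)

So m_A(x) = (x - 5)*(x + 2) = x^2 - 3*x - 10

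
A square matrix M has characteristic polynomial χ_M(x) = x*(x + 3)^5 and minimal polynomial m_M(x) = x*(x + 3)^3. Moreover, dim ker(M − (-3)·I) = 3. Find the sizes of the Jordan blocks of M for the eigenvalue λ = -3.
Block sizes for λ = -3: [3, 1, 1]

Step 1 — from the characteristic polynomial, algebraic multiplicity of λ = -3 is 5. From dim ker(M − (-3)·I) = 3, there are exactly 3 Jordan blocks for λ = -3.
Step 2 — from the minimal polynomial, the factor (x + 3)^3 tells us the largest block for λ = -3 has size 3.
Step 3 — with total size 5, 3 blocks, and largest block 3, the block sizes (in nonincreasing order) are [3, 1, 1].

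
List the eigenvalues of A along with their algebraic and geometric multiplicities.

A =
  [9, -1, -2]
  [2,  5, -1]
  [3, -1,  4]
λ = 6: alg = 3, geom = 1

Step 1 — factor the characteristic polynomial to read off the algebraic multiplicities:
  χ_A(x) = (x - 6)^3

Step 2 — compute geometric multiplicities via the rank-nullity identity g(λ) = n − rank(A − λI):
  rank(A − (6)·I) = 2, so dim ker(A − (6)·I) = n − 2 = 1

Summary:
  λ = 6: algebraic multiplicity = 3, geometric multiplicity = 1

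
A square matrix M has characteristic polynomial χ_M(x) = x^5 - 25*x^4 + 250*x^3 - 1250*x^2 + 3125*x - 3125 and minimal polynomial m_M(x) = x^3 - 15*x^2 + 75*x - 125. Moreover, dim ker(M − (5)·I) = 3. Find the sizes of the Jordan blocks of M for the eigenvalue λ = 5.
Block sizes for λ = 5: [3, 1, 1]

Step 1 — from the characteristic polynomial, algebraic multiplicity of λ = 5 is 5. From dim ker(M − (5)·I) = 3, there are exactly 3 Jordan blocks for λ = 5.
Step 2 — from the minimal polynomial, the factor (x − 5)^3 tells us the largest block for λ = 5 has size 3.
Step 3 — with total size 5, 3 blocks, and largest block 3, the block sizes (in nonincreasing order) are [3, 1, 1].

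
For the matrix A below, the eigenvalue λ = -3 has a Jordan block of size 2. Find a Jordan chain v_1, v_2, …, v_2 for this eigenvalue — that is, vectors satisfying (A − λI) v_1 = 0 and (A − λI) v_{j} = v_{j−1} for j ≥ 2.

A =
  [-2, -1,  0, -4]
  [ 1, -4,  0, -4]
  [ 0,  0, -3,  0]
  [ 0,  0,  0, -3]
A Jordan chain for λ = -3 of length 2:
v_1 = (1, 1, 0, 0)ᵀ
v_2 = (1, 0, 0, 0)ᵀ

Let N = A − (-3)·I. We want v_2 with N^2 v_2 = 0 but N^1 v_2 ≠ 0; then v_{j-1} := N · v_j for j = 2, …, 2.

Pick v_2 = (1, 0, 0, 0)ᵀ.
Then v_1 = N · v_2 = (1, 1, 0, 0)ᵀ.

Sanity check: (A − (-3)·I) v_1 = (0, 0, 0, 0)ᵀ = 0. ✓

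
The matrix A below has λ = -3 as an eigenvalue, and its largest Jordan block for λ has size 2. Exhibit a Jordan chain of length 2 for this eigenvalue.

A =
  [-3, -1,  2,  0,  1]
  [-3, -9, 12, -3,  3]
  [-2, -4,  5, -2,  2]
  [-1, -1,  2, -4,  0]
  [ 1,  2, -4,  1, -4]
A Jordan chain for λ = -3 of length 2:
v_1 = (0, -3, -2, -1, 1)ᵀ
v_2 = (1, 0, 0, 0, 0)ᵀ

Let N = A − (-3)·I. We want v_2 with N^2 v_2 = 0 but N^1 v_2 ≠ 0; then v_{j-1} := N · v_j for j = 2, …, 2.

Pick v_2 = (1, 0, 0, 0, 0)ᵀ.
Then v_1 = N · v_2 = (0, -3, -2, -1, 1)ᵀ.

Sanity check: (A − (-3)·I) v_1 = (0, 0, 0, 0, 0)ᵀ = 0. ✓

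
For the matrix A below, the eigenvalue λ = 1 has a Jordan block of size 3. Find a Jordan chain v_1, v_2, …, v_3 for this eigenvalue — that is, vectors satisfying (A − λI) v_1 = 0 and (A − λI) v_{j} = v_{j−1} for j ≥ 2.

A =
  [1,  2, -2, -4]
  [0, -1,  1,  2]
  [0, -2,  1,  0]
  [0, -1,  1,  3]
A Jordan chain for λ = 1 of length 3:
v_1 = (4, 0, 4, -2)ᵀ
v_2 = (2, -2, -2, -1)ᵀ
v_3 = (0, 1, 0, 0)ᵀ

Let N = A − (1)·I. We want v_3 with N^3 v_3 = 0 but N^2 v_3 ≠ 0; then v_{j-1} := N · v_j for j = 3, …, 2.

Pick v_3 = (0, 1, 0, 0)ᵀ.
Then v_2 = N · v_3 = (2, -2, -2, -1)ᵀ.
Then v_1 = N · v_2 = (4, 0, 4, -2)ᵀ.

Sanity check: (A − (1)·I) v_1 = (0, 0, 0, 0)ᵀ = 0. ✓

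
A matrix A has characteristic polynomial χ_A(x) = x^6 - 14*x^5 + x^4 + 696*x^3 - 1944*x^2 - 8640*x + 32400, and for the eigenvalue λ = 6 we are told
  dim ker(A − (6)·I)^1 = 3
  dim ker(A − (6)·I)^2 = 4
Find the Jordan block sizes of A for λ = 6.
Block sizes for λ = 6: [2, 1, 1]

From the dimensions of kernels of powers, the number of Jordan blocks of size at least j is d_j − d_{j−1} where d_j = dim ker(N^j) (with d_0 = 0). Computing the differences gives [3, 1].
The number of blocks of size exactly k is (#blocks of size ≥ k) − (#blocks of size ≥ k + 1), so the partition is: 2 block(s) of size 1, 1 block(s) of size 2.
In nonincreasing order the block sizes are [2, 1, 1].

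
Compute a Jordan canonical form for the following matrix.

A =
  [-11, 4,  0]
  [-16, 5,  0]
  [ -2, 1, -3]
J_2(-3) ⊕ J_1(-3)

The characteristic polynomial is
  det(x·I − A) = x^3 + 9*x^2 + 27*x + 27 = (x + 3)^3

Eigenvalues and multiplicities (the geometric multiplicity of λ is n − rank(A − λI), which equals the number of Jordan blocks for λ):
  λ = -3: algebraic multiplicity = 3, geometric multiplicity = 2

Determining the block sizes for each eigenvalue:
  λ = -3: 2 blocks summing to 3 forces exactly one block of size 2 and the rest size 1 → block sizes [2, 1]

Assembling the blocks gives a Jordan form
J =
  [-3,  1,  0]
  [ 0, -3,  0]
  [ 0,  0, -3]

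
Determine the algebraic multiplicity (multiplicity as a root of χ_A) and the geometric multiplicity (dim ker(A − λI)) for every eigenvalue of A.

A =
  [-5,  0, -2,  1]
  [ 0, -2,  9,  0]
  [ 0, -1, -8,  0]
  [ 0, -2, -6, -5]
λ = -5: alg = 4, geom = 2

Step 1 — factor the characteristic polynomial to read off the algebraic multiplicities:
  χ_A(x) = (x + 5)^4

Step 2 — compute geometric multiplicities via the rank-nullity identity g(λ) = n − rank(A − λI):
  rank(A − (-5)·I) = 2, so dim ker(A − (-5)·I) = n − 2 = 2

Summary:
  λ = -5: algebraic multiplicity = 4, geometric multiplicity = 2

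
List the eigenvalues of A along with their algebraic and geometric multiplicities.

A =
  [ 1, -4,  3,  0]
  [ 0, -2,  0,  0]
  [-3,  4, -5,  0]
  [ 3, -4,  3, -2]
λ = -2: alg = 4, geom = 3

Step 1 — factor the characteristic polynomial to read off the algebraic multiplicities:
  χ_A(x) = (x + 2)^4

Step 2 — compute geometric multiplicities via the rank-nullity identity g(λ) = n − rank(A − λI):
  rank(A − (-2)·I) = 1, so dim ker(A − (-2)·I) = n − 1 = 3

Summary:
  λ = -2: algebraic multiplicity = 4, geometric multiplicity = 3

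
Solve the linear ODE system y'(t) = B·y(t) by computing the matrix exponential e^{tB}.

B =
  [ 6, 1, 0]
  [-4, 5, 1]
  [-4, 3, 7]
e^{tB} =
  [-2*t^2*exp(6*t) + exp(6*t), -t^2*exp(6*t)/2 + t*exp(6*t), t^2*exp(6*t)/2]
  [-4*t*exp(6*t), -t*exp(6*t) + exp(6*t), t*exp(6*t)]
  [-8*t^2*exp(6*t) - 4*t*exp(6*t), -2*t^2*exp(6*t) + 3*t*exp(6*t), 2*t^2*exp(6*t) + t*exp(6*t) + exp(6*t)]

Strategy: write B = P · J · P⁻¹ where J is a Jordan canonical form, so e^{tB} = P · e^{tJ} · P⁻¹, and e^{tJ} can be computed block-by-block.

B has Jordan form
J =
  [6, 1, 0]
  [0, 6, 1]
  [0, 0, 6]
(up to reordering of blocks).

Per-block formulas:
  For a 3×3 Jordan block J_3(6): exp(t · J_3(6)) = e^(6t)·(I + t·N + (t^2/2)·N^2), where N is the 3×3 nilpotent shift.

After assembling e^{tJ} and conjugating by P, we get:

e^{tB} =
  [-2*t^2*exp(6*t) + exp(6*t), -t^2*exp(6*t)/2 + t*exp(6*t), t^2*exp(6*t)/2]
  [-4*t*exp(6*t), -t*exp(6*t) + exp(6*t), t*exp(6*t)]
  [-8*t^2*exp(6*t) - 4*t*exp(6*t), -2*t^2*exp(6*t) + 3*t*exp(6*t), 2*t^2*exp(6*t) + t*exp(6*t) + exp(6*t)]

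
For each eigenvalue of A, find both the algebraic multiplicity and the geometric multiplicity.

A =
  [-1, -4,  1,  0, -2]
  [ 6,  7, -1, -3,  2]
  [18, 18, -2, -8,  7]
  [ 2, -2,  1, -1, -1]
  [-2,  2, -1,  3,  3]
λ = 1: alg = 4, geom = 2; λ = 2: alg = 1, geom = 1

Step 1 — factor the characteristic polynomial to read off the algebraic multiplicities:
  χ_A(x) = (x - 2)*(x - 1)^4

Step 2 — compute geometric multiplicities via the rank-nullity identity g(λ) = n − rank(A − λI):
  rank(A − (1)·I) = 3, so dim ker(A − (1)·I) = n − 3 = 2
  rank(A − (2)·I) = 4, so dim ker(A − (2)·I) = n − 4 = 1

Summary:
  λ = 1: algebraic multiplicity = 4, geometric multiplicity = 2
  λ = 2: algebraic multiplicity = 1, geometric multiplicity = 1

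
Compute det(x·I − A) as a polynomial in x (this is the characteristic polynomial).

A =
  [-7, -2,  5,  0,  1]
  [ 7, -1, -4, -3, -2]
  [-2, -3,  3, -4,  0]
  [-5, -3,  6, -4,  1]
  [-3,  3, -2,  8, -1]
x^5 + 10*x^4 + 40*x^3 + 80*x^2 + 80*x + 32

Expanding det(x·I − A) (e.g. by cofactor expansion or by noting that A is similar to its Jordan form J, which has the same characteristic polynomial as A) gives
  χ_A(x) = x^5 + 10*x^4 + 40*x^3 + 80*x^2 + 80*x + 32
which factors as (x + 2)^5. The eigenvalues (with algebraic multiplicities) are λ = -2 with multiplicity 5.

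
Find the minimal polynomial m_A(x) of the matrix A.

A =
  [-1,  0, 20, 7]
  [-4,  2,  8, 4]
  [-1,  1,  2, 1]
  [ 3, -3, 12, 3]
x^4 - 6*x^3

The characteristic polynomial is χ_A(x) = x^3*(x - 6), so the eigenvalues are known. The minimal polynomial is
  m_A(x) = Π_λ (x − λ)^{k_λ}
where k_λ is the size of the *largest* Jordan block for λ (equivalently, the smallest k with (A − λI)^k v = 0 for every generalised eigenvector v of λ).

  λ = 0: largest Jordan block has size 3, contributing (x − 0)^3
  λ = 6: largest Jordan block has size 1, contributing (x − 6)

So m_A(x) = x^3*(x - 6) = x^4 - 6*x^3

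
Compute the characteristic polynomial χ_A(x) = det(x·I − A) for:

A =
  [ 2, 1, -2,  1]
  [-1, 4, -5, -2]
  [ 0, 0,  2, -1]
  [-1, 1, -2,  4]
x^4 - 12*x^3 + 54*x^2 - 108*x + 81

Expanding det(x·I − A) (e.g. by cofactor expansion or by noting that A is similar to its Jordan form J, which has the same characteristic polynomial as A) gives
  χ_A(x) = x^4 - 12*x^3 + 54*x^2 - 108*x + 81
which factors as (x - 3)^4. The eigenvalues (with algebraic multiplicities) are λ = 3 with multiplicity 4.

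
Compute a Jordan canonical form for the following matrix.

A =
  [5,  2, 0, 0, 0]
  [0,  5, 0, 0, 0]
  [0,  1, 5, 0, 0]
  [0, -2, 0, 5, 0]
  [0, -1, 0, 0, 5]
J_2(5) ⊕ J_1(5) ⊕ J_1(5) ⊕ J_1(5)

The characteristic polynomial is
  det(x·I − A) = x^5 - 25*x^4 + 250*x^3 - 1250*x^2 + 3125*x - 3125 = (x - 5)^5

Eigenvalues and multiplicities (the geometric multiplicity of λ is n − rank(A − λI), which equals the number of Jordan blocks for λ):
  λ = 5: algebraic multiplicity = 5, geometric multiplicity = 4

Determining the block sizes for each eigenvalue:
  λ = 5: 4 blocks summing to 5 forces exactly one block of size 2 and the rest size 1 → block sizes [2, 1, 1, 1]

Assembling the blocks gives a Jordan form
J =
  [5, 1, 0, 0, 0]
  [0, 5, 0, 0, 0]
  [0, 0, 5, 0, 0]
  [0, 0, 0, 5, 0]
  [0, 0, 0, 0, 5]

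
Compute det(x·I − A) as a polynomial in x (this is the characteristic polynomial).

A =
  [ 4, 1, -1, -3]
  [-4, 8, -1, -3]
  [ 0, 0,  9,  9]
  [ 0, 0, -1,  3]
x^4 - 24*x^3 + 216*x^2 - 864*x + 1296

Expanding det(x·I − A) (e.g. by cofactor expansion or by noting that A is similar to its Jordan form J, which has the same characteristic polynomial as A) gives
  χ_A(x) = x^4 - 24*x^3 + 216*x^2 - 864*x + 1296
which factors as (x - 6)^4. The eigenvalues (with algebraic multiplicities) are λ = 6 with multiplicity 4.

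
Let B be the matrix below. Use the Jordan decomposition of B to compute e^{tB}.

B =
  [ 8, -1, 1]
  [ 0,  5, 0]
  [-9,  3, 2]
e^{tB} =
  [3*t*exp(5*t) + exp(5*t), -t*exp(5*t), t*exp(5*t)]
  [0, exp(5*t), 0]
  [-9*t*exp(5*t), 3*t*exp(5*t), -3*t*exp(5*t) + exp(5*t)]

Strategy: write B = P · J · P⁻¹ where J is a Jordan canonical form, so e^{tB} = P · e^{tJ} · P⁻¹, and e^{tJ} can be computed block-by-block.

B has Jordan form
J =
  [5, 1, 0]
  [0, 5, 0]
  [0, 0, 5]
(up to reordering of blocks).

Per-block formulas:
  For a 2×2 Jordan block J_2(5): exp(t · J_2(5)) = e^(5t)·(I + t·N), where N is the 2×2 nilpotent shift.
  For a 1×1 block at λ = 5: exp(t · [5]) = [e^(5t)].

After assembling e^{tJ} and conjugating by P, we get:

e^{tB} =
  [3*t*exp(5*t) + exp(5*t), -t*exp(5*t), t*exp(5*t)]
  [0, exp(5*t), 0]
  [-9*t*exp(5*t), 3*t*exp(5*t), -3*t*exp(5*t) + exp(5*t)]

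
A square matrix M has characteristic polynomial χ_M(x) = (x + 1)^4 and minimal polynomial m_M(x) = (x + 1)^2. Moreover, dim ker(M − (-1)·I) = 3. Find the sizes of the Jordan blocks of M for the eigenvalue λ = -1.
Block sizes for λ = -1: [2, 1, 1]

Step 1 — from the characteristic polynomial, algebraic multiplicity of λ = -1 is 4. From dim ker(M − (-1)·I) = 3, there are exactly 3 Jordan blocks for λ = -1.
Step 2 — from the minimal polynomial, the factor (x + 1)^2 tells us the largest block for λ = -1 has size 2.
Step 3 — with total size 4, 3 blocks, and largest block 2, the block sizes (in nonincreasing order) are [2, 1, 1].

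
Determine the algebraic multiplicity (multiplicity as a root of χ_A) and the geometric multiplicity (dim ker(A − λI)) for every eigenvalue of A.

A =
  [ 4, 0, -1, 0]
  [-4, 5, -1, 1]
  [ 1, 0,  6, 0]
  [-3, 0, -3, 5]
λ = 5: alg = 4, geom = 2

Step 1 — factor the characteristic polynomial to read off the algebraic multiplicities:
  χ_A(x) = (x - 5)^4

Step 2 — compute geometric multiplicities via the rank-nullity identity g(λ) = n − rank(A − λI):
  rank(A − (5)·I) = 2, so dim ker(A − (5)·I) = n − 2 = 2

Summary:
  λ = 5: algebraic multiplicity = 4, geometric multiplicity = 2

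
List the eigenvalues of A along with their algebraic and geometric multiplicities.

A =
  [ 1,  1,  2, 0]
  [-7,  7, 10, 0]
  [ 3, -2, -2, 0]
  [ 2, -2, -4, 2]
λ = 2: alg = 4, geom = 2

Step 1 — factor the characteristic polynomial to read off the algebraic multiplicities:
  χ_A(x) = (x - 2)^4

Step 2 — compute geometric multiplicities via the rank-nullity identity g(λ) = n − rank(A − λI):
  rank(A − (2)·I) = 2, so dim ker(A − (2)·I) = n − 2 = 2

Summary:
  λ = 2: algebraic multiplicity = 4, geometric multiplicity = 2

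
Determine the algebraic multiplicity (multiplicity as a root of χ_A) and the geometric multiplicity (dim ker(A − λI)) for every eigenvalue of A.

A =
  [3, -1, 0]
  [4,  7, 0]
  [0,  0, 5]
λ = 5: alg = 3, geom = 2

Step 1 — factor the characteristic polynomial to read off the algebraic multiplicities:
  χ_A(x) = (x - 5)^3

Step 2 — compute geometric multiplicities via the rank-nullity identity g(λ) = n − rank(A − λI):
  rank(A − (5)·I) = 1, so dim ker(A − (5)·I) = n − 1 = 2

Summary:
  λ = 5: algebraic multiplicity = 3, geometric multiplicity = 2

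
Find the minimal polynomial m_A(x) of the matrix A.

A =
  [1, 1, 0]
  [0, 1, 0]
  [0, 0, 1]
x^2 - 2*x + 1

The characteristic polynomial is χ_A(x) = (x - 1)^3, so the eigenvalues are known. The minimal polynomial is
  m_A(x) = Π_λ (x − λ)^{k_λ}
where k_λ is the size of the *largest* Jordan block for λ (equivalently, the smallest k with (A − λI)^k v = 0 for every generalised eigenvector v of λ).

  λ = 1: largest Jordan block has size 2, contributing (x − 1)^2

So m_A(x) = (x - 1)^2 = x^2 - 2*x + 1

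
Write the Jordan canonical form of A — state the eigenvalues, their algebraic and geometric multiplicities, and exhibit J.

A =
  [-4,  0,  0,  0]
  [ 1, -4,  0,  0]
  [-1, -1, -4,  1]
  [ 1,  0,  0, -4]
J_2(-4) ⊕ J_2(-4)

The characteristic polynomial is
  det(x·I − A) = x^4 + 16*x^3 + 96*x^2 + 256*x + 256 = (x + 4)^4

Eigenvalues and multiplicities (the geometric multiplicity of λ is n − rank(A − λI), which equals the number of Jordan blocks for λ):
  λ = -4: algebraic multiplicity = 4, geometric multiplicity = 2

Determining the block sizes for each eigenvalue:
  λ = -4: with am = 4 and gm = 2, the partition is not yet determined (e.g. several partitions of 4 into 2 parts exist). Let N = A − (-4)·I. Computing rank(N^1) = 2, rank(N^2) = 0; the number of blocks of size ≥ j is rank(N^{j−1}) − rank(N^j), giving [2, 2]. So we have 2 block(s) of size 2 → block sizes [2, 2]

Assembling the blocks gives a Jordan form
J =
  [-4,  1,  0,  0]
  [ 0, -4,  0,  0]
  [ 0,  0, -4,  1]
  [ 0,  0,  0, -4]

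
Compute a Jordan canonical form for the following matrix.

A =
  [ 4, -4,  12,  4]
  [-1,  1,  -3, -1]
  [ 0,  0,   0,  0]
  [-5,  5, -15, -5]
J_2(0) ⊕ J_1(0) ⊕ J_1(0)

The characteristic polynomial is
  det(x·I − A) = x^4

Eigenvalues and multiplicities (the geometric multiplicity of λ is n − rank(A − λI), which equals the number of Jordan blocks for λ):
  λ = 0: algebraic multiplicity = 4, geometric multiplicity = 3

Determining the block sizes for each eigenvalue:
  λ = 0: 3 blocks summing to 4 forces exactly one block of size 2 and the rest size 1 → block sizes [2, 1, 1]

Assembling the blocks gives a Jordan form
J =
  [0, 1, 0, 0]
  [0, 0, 0, 0]
  [0, 0, 0, 0]
  [0, 0, 0, 0]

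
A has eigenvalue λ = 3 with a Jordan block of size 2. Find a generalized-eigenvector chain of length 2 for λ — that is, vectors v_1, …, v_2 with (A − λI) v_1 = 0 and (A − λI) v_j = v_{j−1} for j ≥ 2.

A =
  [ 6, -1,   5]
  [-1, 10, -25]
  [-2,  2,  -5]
A Jordan chain for λ = 3 of length 2:
v_1 = (-1, 7, 2)ᵀ
v_2 = (0, 1, 0)ᵀ

Let N = A − (3)·I. We want v_2 with N^2 v_2 = 0 but N^1 v_2 ≠ 0; then v_{j-1} := N · v_j for j = 2, …, 2.

Pick v_2 = (0, 1, 0)ᵀ.
Then v_1 = N · v_2 = (-1, 7, 2)ᵀ.

Sanity check: (A − (3)·I) v_1 = (0, 0, 0)ᵀ = 0. ✓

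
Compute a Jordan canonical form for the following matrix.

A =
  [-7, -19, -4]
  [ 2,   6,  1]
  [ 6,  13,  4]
J_3(1)

The characteristic polynomial is
  det(x·I − A) = x^3 - 3*x^2 + 3*x - 1 = (x - 1)^3

Eigenvalues and multiplicities (the geometric multiplicity of λ is n − rank(A − λI), which equals the number of Jordan blocks for λ):
  λ = 1: algebraic multiplicity = 3, geometric multiplicity = 1

Determining the block sizes for each eigenvalue:
  λ = 1: one block (gm = 1), so the single block has size am = 3 → block sizes [3]

Assembling the blocks gives a Jordan form
J =
  [1, 1, 0]
  [0, 1, 1]
  [0, 0, 1]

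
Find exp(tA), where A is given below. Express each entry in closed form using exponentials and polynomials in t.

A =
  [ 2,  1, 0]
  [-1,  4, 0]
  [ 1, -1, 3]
e^{tA} =
  [-t*exp(3*t) + exp(3*t), t*exp(3*t), 0]
  [-t*exp(3*t), t*exp(3*t) + exp(3*t), 0]
  [t*exp(3*t), -t*exp(3*t), exp(3*t)]

Strategy: write A = P · J · P⁻¹ where J is a Jordan canonical form, so e^{tA} = P · e^{tJ} · P⁻¹, and e^{tJ} can be computed block-by-block.

A has Jordan form
J =
  [3, 1, 0]
  [0, 3, 0]
  [0, 0, 3]
(up to reordering of blocks).

Per-block formulas:
  For a 2×2 Jordan block J_2(3): exp(t · J_2(3)) = e^(3t)·(I + t·N), where N is the 2×2 nilpotent shift.
  For a 1×1 block at λ = 3: exp(t · [3]) = [e^(3t)].

After assembling e^{tJ} and conjugating by P, we get:

e^{tA} =
  [-t*exp(3*t) + exp(3*t), t*exp(3*t), 0]
  [-t*exp(3*t), t*exp(3*t) + exp(3*t), 0]
  [t*exp(3*t), -t*exp(3*t), exp(3*t)]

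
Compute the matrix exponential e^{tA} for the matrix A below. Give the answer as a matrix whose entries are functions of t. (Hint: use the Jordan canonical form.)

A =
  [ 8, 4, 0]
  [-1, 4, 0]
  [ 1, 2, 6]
e^{tA} =
  [2*t*exp(6*t) + exp(6*t), 4*t*exp(6*t), 0]
  [-t*exp(6*t), -2*t*exp(6*t) + exp(6*t), 0]
  [t*exp(6*t), 2*t*exp(6*t), exp(6*t)]

Strategy: write A = P · J · P⁻¹ where J is a Jordan canonical form, so e^{tA} = P · e^{tJ} · P⁻¹, and e^{tJ} can be computed block-by-block.

A has Jordan form
J =
  [6, 1, 0]
  [0, 6, 0]
  [0, 0, 6]
(up to reordering of blocks).

Per-block formulas:
  For a 2×2 Jordan block J_2(6): exp(t · J_2(6)) = e^(6t)·(I + t·N), where N is the 2×2 nilpotent shift.
  For a 1×1 block at λ = 6: exp(t · [6]) = [e^(6t)].

After assembling e^{tJ} and conjugating by P, we get:

e^{tA} =
  [2*t*exp(6*t) + exp(6*t), 4*t*exp(6*t), 0]
  [-t*exp(6*t), -2*t*exp(6*t) + exp(6*t), 0]
  [t*exp(6*t), 2*t*exp(6*t), exp(6*t)]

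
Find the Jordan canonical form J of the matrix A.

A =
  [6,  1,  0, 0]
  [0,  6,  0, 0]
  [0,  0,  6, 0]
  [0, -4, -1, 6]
J_2(6) ⊕ J_2(6)

The characteristic polynomial is
  det(x·I − A) = x^4 - 24*x^3 + 216*x^2 - 864*x + 1296 = (x - 6)^4

Eigenvalues and multiplicities (the geometric multiplicity of λ is n − rank(A − λI), which equals the number of Jordan blocks for λ):
  λ = 6: algebraic multiplicity = 4, geometric multiplicity = 2

Determining the block sizes for each eigenvalue:
  λ = 6: with am = 4 and gm = 2, the partition is not yet determined (e.g. several partitions of 4 into 2 parts exist). Let N = A − (6)·I. Computing rank(N^1) = 2, rank(N^2) = 0; the number of blocks of size ≥ j is rank(N^{j−1}) − rank(N^j), giving [2, 2]. So we have 2 block(s) of size 2 → block sizes [2, 2]

Assembling the blocks gives a Jordan form
J =
  [6, 1, 0, 0]
  [0, 6, 0, 0]
  [0, 0, 6, 1]
  [0, 0, 0, 6]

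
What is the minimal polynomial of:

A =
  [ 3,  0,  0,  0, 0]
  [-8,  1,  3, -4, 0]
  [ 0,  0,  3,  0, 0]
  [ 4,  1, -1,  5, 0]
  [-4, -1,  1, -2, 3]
x^3 - 9*x^2 + 27*x - 27

The characteristic polynomial is χ_A(x) = (x - 3)^5, so the eigenvalues are known. The minimal polynomial is
  m_A(x) = Π_λ (x − λ)^{k_λ}
where k_λ is the size of the *largest* Jordan block for λ (equivalently, the smallest k with (A − λI)^k v = 0 for every generalised eigenvector v of λ).

  λ = 3: largest Jordan block has size 3, contributing (x − 3)^3

So m_A(x) = (x - 3)^3 = x^3 - 9*x^2 + 27*x - 27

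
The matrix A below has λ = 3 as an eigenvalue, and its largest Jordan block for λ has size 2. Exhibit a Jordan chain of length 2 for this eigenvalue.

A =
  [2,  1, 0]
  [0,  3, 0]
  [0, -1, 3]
A Jordan chain for λ = 3 of length 2:
v_1 = (0, 0, -1)ᵀ
v_2 = (1, 1, 0)ᵀ

Let N = A − (3)·I. We want v_2 with N^2 v_2 = 0 but N^1 v_2 ≠ 0; then v_{j-1} := N · v_j for j = 2, …, 2.

Pick v_2 = (1, 1, 0)ᵀ.
Then v_1 = N · v_2 = (0, 0, -1)ᵀ.

Sanity check: (A − (3)·I) v_1 = (0, 0, 0)ᵀ = 0. ✓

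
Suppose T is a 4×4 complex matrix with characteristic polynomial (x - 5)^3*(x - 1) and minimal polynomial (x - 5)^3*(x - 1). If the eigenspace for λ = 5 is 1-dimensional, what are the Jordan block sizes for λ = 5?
Block sizes for λ = 5: [3]

Step 1 — from the characteristic polynomial, algebraic multiplicity of λ = 5 is 3. From dim ker(T − (5)·I) = 1, there are exactly 1 Jordan blocks for λ = 5.
Step 2 — from the minimal polynomial, the factor (x − 5)^3 tells us the largest block for λ = 5 has size 3.
Step 3 — with total size 3, 1 blocks, and largest block 3, the block sizes (in nonincreasing order) are [3].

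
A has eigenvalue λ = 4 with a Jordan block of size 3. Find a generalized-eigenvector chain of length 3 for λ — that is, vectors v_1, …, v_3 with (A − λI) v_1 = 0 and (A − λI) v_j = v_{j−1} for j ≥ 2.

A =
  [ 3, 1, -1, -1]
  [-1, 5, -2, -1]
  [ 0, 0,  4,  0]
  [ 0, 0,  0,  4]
A Jordan chain for λ = 4 of length 3:
v_1 = (-1, -1, 0, 0)ᵀ
v_2 = (-1, -2, 0, 0)ᵀ
v_3 = (0, 0, 1, 0)ᵀ

Let N = A − (4)·I. We want v_3 with N^3 v_3 = 0 but N^2 v_3 ≠ 0; then v_{j-1} := N · v_j for j = 3, …, 2.

Pick v_3 = (0, 0, 1, 0)ᵀ.
Then v_2 = N · v_3 = (-1, -2, 0, 0)ᵀ.
Then v_1 = N · v_2 = (-1, -1, 0, 0)ᵀ.

Sanity check: (A − (4)·I) v_1 = (0, 0, 0, 0)ᵀ = 0. ✓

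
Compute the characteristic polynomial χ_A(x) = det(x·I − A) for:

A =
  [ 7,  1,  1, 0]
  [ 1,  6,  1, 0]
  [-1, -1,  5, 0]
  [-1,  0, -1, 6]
x^4 - 24*x^3 + 216*x^2 - 864*x + 1296

Expanding det(x·I − A) (e.g. by cofactor expansion or by noting that A is similar to its Jordan form J, which has the same characteristic polynomial as A) gives
  χ_A(x) = x^4 - 24*x^3 + 216*x^2 - 864*x + 1296
which factors as (x - 6)^4. The eigenvalues (with algebraic multiplicities) are λ = 6 with multiplicity 4.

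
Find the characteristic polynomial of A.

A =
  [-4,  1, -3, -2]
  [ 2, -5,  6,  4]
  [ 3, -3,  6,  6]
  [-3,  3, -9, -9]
x^4 + 12*x^3 + 54*x^2 + 108*x + 81

Expanding det(x·I − A) (e.g. by cofactor expansion or by noting that A is similar to its Jordan form J, which has the same characteristic polynomial as A) gives
  χ_A(x) = x^4 + 12*x^3 + 54*x^2 + 108*x + 81
which factors as (x + 3)^4. The eigenvalues (with algebraic multiplicities) are λ = -3 with multiplicity 4.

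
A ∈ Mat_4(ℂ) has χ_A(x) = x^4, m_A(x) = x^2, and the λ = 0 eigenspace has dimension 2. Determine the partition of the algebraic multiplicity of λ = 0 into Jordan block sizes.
Block sizes for λ = 0: [2, 2]

Step 1 — from the characteristic polynomial, algebraic multiplicity of λ = 0 is 4. From dim ker(A − (0)·I) = 2, there are exactly 2 Jordan blocks for λ = 0.
Step 2 — from the minimal polynomial, the factor (x − 0)^2 tells us the largest block for λ = 0 has size 2.
Step 3 — with total size 4, 2 blocks, and largest block 2, the block sizes (in nonincreasing order) are [2, 2].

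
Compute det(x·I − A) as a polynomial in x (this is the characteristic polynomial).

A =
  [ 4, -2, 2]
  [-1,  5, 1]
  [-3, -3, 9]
x^3 - 18*x^2 + 108*x - 216

Expanding det(x·I − A) (e.g. by cofactor expansion or by noting that A is similar to its Jordan form J, which has the same characteristic polynomial as A) gives
  χ_A(x) = x^3 - 18*x^2 + 108*x - 216
which factors as (x - 6)^3. The eigenvalues (with algebraic multiplicities) are λ = 6 with multiplicity 3.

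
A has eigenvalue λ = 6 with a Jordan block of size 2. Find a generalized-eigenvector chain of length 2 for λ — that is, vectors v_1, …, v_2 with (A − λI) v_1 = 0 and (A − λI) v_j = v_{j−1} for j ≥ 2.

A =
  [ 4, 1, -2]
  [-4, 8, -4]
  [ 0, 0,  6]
A Jordan chain for λ = 6 of length 2:
v_1 = (-2, -4, 0)ᵀ
v_2 = (1, 0, 0)ᵀ

Let N = A − (6)·I. We want v_2 with N^2 v_2 = 0 but N^1 v_2 ≠ 0; then v_{j-1} := N · v_j for j = 2, …, 2.

Pick v_2 = (1, 0, 0)ᵀ.
Then v_1 = N · v_2 = (-2, -4, 0)ᵀ.

Sanity check: (A − (6)·I) v_1 = (0, 0, 0)ᵀ = 0. ✓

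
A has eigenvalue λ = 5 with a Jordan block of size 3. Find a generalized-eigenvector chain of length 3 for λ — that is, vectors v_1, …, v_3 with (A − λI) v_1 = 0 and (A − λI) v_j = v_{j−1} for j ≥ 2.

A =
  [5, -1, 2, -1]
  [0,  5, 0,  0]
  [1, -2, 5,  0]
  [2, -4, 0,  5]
A Jordan chain for λ = 5 of length 3:
v_1 = (0, 0, -1, -2)ᵀ
v_2 = (-1, 0, -2, -4)ᵀ
v_3 = (0, 1, 0, 0)ᵀ

Let N = A − (5)·I. We want v_3 with N^3 v_3 = 0 but N^2 v_3 ≠ 0; then v_{j-1} := N · v_j for j = 3, …, 2.

Pick v_3 = (0, 1, 0, 0)ᵀ.
Then v_2 = N · v_3 = (-1, 0, -2, -4)ᵀ.
Then v_1 = N · v_2 = (0, 0, -1, -2)ᵀ.

Sanity check: (A − (5)·I) v_1 = (0, 0, 0, 0)ᵀ = 0. ✓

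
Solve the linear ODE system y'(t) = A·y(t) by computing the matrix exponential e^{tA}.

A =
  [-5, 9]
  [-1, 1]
e^{tA} =
  [-3*t*exp(-2*t) + exp(-2*t), 9*t*exp(-2*t)]
  [-t*exp(-2*t), 3*t*exp(-2*t) + exp(-2*t)]

Strategy: write A = P · J · P⁻¹ where J is a Jordan canonical form, so e^{tA} = P · e^{tJ} · P⁻¹, and e^{tJ} can be computed block-by-block.

A has Jordan form
J =
  [-2,  1]
  [ 0, -2]
(up to reordering of blocks).

Per-block formulas:
  For a 2×2 Jordan block J_2(-2): exp(t · J_2(-2)) = e^(-2t)·(I + t·N), where N is the 2×2 nilpotent shift.

After assembling e^{tJ} and conjugating by P, we get:

e^{tA} =
  [-3*t*exp(-2*t) + exp(-2*t), 9*t*exp(-2*t)]
  [-t*exp(-2*t), 3*t*exp(-2*t) + exp(-2*t)]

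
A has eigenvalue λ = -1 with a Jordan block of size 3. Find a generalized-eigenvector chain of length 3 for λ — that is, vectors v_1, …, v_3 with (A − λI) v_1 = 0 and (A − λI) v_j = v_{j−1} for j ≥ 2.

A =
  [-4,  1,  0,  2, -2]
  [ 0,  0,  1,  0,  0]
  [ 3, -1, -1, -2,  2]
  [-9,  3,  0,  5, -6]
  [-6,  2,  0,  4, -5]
A Jordan chain for λ = -1 of length 3:
v_1 = (3, 3, -3, 9, 6)ᵀ
v_2 = (-3, 0, 3, -9, -6)ᵀ
v_3 = (1, 0, 0, 0, 0)ᵀ

Let N = A − (-1)·I. We want v_3 with N^3 v_3 = 0 but N^2 v_3 ≠ 0; then v_{j-1} := N · v_j for j = 3, …, 2.

Pick v_3 = (1, 0, 0, 0, 0)ᵀ.
Then v_2 = N · v_3 = (-3, 0, 3, -9, -6)ᵀ.
Then v_1 = N · v_2 = (3, 3, -3, 9, 6)ᵀ.

Sanity check: (A − (-1)·I) v_1 = (0, 0, 0, 0, 0)ᵀ = 0. ✓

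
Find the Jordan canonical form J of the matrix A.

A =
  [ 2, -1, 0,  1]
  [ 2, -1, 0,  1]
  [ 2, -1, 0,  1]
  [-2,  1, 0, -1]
J_2(0) ⊕ J_1(0) ⊕ J_1(0)

The characteristic polynomial is
  det(x·I − A) = x^4

Eigenvalues and multiplicities (the geometric multiplicity of λ is n − rank(A − λI), which equals the number of Jordan blocks for λ):
  λ = 0: algebraic multiplicity = 4, geometric multiplicity = 3

Determining the block sizes for each eigenvalue:
  λ = 0: 3 blocks summing to 4 forces exactly one block of size 2 and the rest size 1 → block sizes [2, 1, 1]

Assembling the blocks gives a Jordan form
J =
  [0, 1, 0, 0]
  [0, 0, 0, 0]
  [0, 0, 0, 0]
  [0, 0, 0, 0]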